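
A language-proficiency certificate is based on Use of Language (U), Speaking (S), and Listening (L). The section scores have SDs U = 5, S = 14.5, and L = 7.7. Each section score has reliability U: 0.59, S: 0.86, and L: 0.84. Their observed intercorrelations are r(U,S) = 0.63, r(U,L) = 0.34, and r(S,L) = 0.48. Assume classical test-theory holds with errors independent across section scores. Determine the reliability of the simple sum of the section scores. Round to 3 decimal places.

Var(U+S+L) = 5² + 14.5² + 7.7² + 2·[5·14.5·0.63 + 5·7.7·0.34 + 14.5·7.7·0.48] = 294.54 + 224.714 = 519.254.
Because errors are independent across components, Cov(Tᵢ,Tⱼ) = Cov(Xᵢ,Xⱼ); the off-diagonal part of the true-score variance is the same as above.
True-score variance = [5²·0.59 + 14.5²·0.86 + 7.7²·0.84] + 224.714 = 245.369 + 224.714 = 470.083.
Reliability = 470.083 / 519.254 = 0.905.

0.905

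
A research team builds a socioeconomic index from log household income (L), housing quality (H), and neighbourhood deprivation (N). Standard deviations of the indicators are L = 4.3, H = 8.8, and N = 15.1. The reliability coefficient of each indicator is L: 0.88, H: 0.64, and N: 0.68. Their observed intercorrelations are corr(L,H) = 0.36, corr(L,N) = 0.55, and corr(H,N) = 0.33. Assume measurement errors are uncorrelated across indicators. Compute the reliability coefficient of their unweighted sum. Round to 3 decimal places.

Var(L+H+N) = 4.3² + 8.8² + 15.1² + 2·[4.3·8.8·0.36 + 4.3·15.1·0.55 + 8.8·15.1·0.33] = 323.94 + 186.369 = 510.309.
Under uncorrelated errors the observed covariances equal the true-score covariances, so only the own-variance terms attenuate.
True-score variance = [4.3²·0.88 + 8.8²·0.64 + 15.1²·0.68] + 186.369 = 220.88 + 186.369 = 407.248.
Reliability = 407.248 / 510.309 = 0.798.

0.798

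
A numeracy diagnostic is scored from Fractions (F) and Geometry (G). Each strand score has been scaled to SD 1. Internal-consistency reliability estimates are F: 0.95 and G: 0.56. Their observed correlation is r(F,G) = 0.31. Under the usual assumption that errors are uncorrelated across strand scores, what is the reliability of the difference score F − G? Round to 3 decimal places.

Var(F−G) = 1 + 1 − 2·0.31 = 2 − 0.62 = 1.38.
Because errors are independent across components, Cov(Tᵢ,Tⱼ) = Cov(Xᵢ,Xⱼ); the off-diagonal part of the true-score variance is the same as above.
True-score variance = [0.95 + 0.56] − 0.62 = 1.51 − 0.62 = 0.89.
Reliability = 0.89 / 1.38 = 0.645.

0.645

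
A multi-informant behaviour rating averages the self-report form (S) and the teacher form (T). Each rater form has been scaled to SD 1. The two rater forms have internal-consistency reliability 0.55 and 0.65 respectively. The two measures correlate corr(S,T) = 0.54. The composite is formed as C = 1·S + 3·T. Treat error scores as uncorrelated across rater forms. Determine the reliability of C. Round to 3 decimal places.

Var(C) = 1 + 3² + 2·[3·0.54] = 10 + 3.24 = 13.24.
Because errors are independent across components, Cov(Tᵢ,Tⱼ) = Cov(Xᵢ,Xⱼ); the off-diagonal part of the true-score variance is the same as above.
True-score variance = [0.55 + 3²·0.65] + 3.24 = 6.4 + 3.24 = 9.64.
Reliability = 9.64 / 13.24 = 0.728.

0.728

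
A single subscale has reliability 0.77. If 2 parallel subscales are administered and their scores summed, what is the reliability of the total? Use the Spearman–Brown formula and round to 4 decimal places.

ρ_k = kρ / (1 + (k−1)ρ) = 2·0.77 / (1 + 1·0.77) = 1.540 / 1.770 = 0.8701.

0.8701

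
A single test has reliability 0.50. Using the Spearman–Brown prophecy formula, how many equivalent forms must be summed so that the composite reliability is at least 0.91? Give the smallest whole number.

11

k ≥ ρ*(1−ρ₁)/(ρ₁(1−ρ*)) = 0.91·0.50 / (0.50·0.09) = 10.111.
Smallest integer k = 11.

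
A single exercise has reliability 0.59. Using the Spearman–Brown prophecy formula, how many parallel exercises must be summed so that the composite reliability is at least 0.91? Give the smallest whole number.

k ≥ ρ*(1−ρ₁)/(ρ₁(1−ρ*)) = 0.91·0.41 / (0.59·0.09) = 7.026.
Smallest integer k = 8.

8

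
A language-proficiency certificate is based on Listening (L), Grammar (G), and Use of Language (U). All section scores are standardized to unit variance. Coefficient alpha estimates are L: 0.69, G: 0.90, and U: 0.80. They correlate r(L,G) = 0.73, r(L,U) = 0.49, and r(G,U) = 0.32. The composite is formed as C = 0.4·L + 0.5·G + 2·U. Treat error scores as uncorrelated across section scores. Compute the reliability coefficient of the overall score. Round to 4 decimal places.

Var(C) = 0.4² + 0.5² + 2² + 2·[0.2·0.73 + 0.8·0.49 + 0.32] = 4.41 + 1.716 = 6.126.
Because errors are independent across components, Cov(Tᵢ,Tⱼ) = Cov(Xᵢ,Xⱼ); the off-diagonal part of the true-score variance is the same as above.
True-score variance = [0.4²·0.69 + 0.5²·0.90 + 2²·0.80] + 1.716 = 3.5354 + 1.716 = 5.2514.
Reliability = 5.2514 / 6.126 = 0.8572.

0.8572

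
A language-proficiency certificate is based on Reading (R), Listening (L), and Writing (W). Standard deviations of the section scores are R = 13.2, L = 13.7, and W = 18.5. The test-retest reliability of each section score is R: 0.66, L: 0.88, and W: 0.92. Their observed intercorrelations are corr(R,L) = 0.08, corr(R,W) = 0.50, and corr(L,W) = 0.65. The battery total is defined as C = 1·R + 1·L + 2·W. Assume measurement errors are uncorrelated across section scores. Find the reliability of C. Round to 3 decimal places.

0.934

Var(C) = 13.2² + 13.7² + 2²·18.5² + 2·[13.2·13.7·0.08 + 2·13.2·18.5·0.50 + 2·13.7·18.5·0.65] = 1730.93 + 1176.3 = 2907.23.
With uncorrelated errors the cross-covariances are all true-score covariance, so they carry over unchanged; only the diagonal terms shrink to ρᵢσᵢ².
True-score variance = [13.2²·0.66 + 13.7²·0.88 + 2²·18.5²·0.92] + 1176.3 = 1539.65 + 1176.3 = 2715.95.
Reliability = 2715.95 / 2907.23 = 0.934.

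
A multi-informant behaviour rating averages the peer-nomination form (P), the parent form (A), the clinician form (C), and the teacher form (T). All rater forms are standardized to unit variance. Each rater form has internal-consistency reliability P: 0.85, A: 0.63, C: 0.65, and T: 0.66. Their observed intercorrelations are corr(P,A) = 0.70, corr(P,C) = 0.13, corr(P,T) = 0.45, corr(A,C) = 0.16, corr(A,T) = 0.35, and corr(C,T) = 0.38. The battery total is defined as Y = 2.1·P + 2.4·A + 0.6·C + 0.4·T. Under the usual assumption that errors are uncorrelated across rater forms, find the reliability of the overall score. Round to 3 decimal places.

Var(Y) = 2.1² + 2.4² + 0.6² + 0.4² + 2·[5.04·0.70 + 1.26·0.13 + 0.84·0.45 + 1.44·0.16 + 0.96·0.35 + 0.24·0.38] = 10.69 + 9.4548 = 20.1448.
Under uncorrelated errors the observed covariances equal the true-score covariances, so only the own-variance terms attenuate.
True-score variance = [2.1²·0.85 + 2.4²·0.63 + 0.6²·0.65 + 0.4²·0.66] + 9.4548 = 7.7169 + 9.4548 = 17.1717.
Reliability = 17.1717 / 20.1448 = 0.852.

0.852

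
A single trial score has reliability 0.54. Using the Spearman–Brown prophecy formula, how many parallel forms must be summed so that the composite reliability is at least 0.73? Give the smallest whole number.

3

k ≥ ρ*(1−ρ₁)/(ρ₁(1−ρ*)) = 0.73·0.46 / (0.54·0.27) = 2.303.
Smallest integer k = 3.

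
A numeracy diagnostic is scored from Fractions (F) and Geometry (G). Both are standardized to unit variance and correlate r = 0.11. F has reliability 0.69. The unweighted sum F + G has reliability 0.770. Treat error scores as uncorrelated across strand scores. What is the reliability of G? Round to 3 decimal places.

Var(F+G) = 2 + 2·0.11 = 2.220.
True-score variance = ρ_F + ρ_G + 2·0.11, so 0.770 = (0.69 + ρ_G + 0.22) / 2.220.
ρ_G = 0.770·2.220 − 0.69 − 0.22 = 0.799.

0.799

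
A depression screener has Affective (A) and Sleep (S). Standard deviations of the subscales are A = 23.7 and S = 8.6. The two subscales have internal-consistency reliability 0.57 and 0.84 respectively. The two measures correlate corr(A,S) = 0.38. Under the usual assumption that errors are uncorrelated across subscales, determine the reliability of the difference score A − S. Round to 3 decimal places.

0.473

Var(A−S) = 23.7² + 8.6² − 2·23.7·8.6·0.38 = 635.65 − 154.903 = 480.747.
Under uncorrelated errors the observed covariances equal the true-score covariances, so only the own-variance terms attenuate.
True-score variance = [23.7²·0.57 + 8.6²·0.84] − 154.903 = 382.29 − 154.903 = 227.386.
Reliability = 227.386 / 480.747 = 0.473.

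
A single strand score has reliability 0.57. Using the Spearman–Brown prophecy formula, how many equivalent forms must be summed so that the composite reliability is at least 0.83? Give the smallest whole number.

k ≥ ρ*(1−ρ₁)/(ρ₁(1−ρ*)) = 0.83·0.43 / (0.57·0.17) = 3.683.
Smallest integer k = 4.

4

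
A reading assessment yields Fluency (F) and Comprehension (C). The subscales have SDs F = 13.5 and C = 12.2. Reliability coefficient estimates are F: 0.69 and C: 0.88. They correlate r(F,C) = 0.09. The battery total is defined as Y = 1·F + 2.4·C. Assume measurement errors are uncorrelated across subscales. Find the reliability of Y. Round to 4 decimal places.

Var(Y) = 13.5² + 2.4²·12.2² + 2·[2.4·13.5·12.2·0.09] = 1039.57 + 71.1504 = 1110.72.
Because errors are independent across components, Cov(Tᵢ,Tⱼ) = Cov(Xᵢ,Xⱼ); the off-diagonal part of the true-score variance is the same as above.
True-score variance = [13.5²·0.69 + 2.4²·12.2²·0.88] + 71.1504 = 880.193 + 71.1504 = 951.343.
Reliability = 951.343 / 1110.72 = 0.8565.

0.8565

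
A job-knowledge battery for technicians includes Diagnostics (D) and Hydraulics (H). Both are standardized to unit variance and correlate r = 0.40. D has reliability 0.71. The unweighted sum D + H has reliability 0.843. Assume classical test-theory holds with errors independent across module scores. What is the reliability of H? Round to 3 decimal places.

Var(D+H) = 2 + 2·0.40 = 2.800.
True-score variance = ρ_D + ρ_H + 2·0.40, so 0.843 = (0.71 + ρ_H + 0.80) / 2.800.
ρ_H = 0.843·2.800 − 0.71 − 0.80 = 0.850.

0.850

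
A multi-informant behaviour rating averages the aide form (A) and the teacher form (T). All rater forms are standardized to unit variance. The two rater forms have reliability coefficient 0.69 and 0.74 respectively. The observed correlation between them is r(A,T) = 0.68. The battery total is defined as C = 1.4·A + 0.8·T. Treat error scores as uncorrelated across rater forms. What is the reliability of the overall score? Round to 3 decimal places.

0.812

Var(C) = 1.4² + 0.8² + 2·[1.12·0.68] = 2.6 + 1.5232 = 4.1232.
With uncorrelated errors the cross-covariances are all true-score covariance, so they carry over unchanged; only the diagonal terms shrink to ρᵢσᵢ².
True-score variance = [1.4²·0.69 + 0.8²·0.74] + 1.5232 = 1.826 + 1.5232 = 3.3492.
Reliability = 3.3492 / 4.1232 = 0.812.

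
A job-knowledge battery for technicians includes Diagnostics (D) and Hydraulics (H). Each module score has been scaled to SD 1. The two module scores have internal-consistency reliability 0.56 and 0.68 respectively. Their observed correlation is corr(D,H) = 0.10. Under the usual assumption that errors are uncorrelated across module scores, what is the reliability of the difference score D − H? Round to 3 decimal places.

Var(D−H) = 1 + 1 − 2·0.10 = 2 − 0.2 = 1.8.
With uncorrelated errors the cross-covariances are all true-score covariance, so they carry over unchanged; only the diagonal terms shrink to ρᵢσᵢ².
True-score variance = [0.56 + 0.68] − 0.2 = 1.24 − 0.2 = 1.04.
Reliability = 1.04 / 1.8 = 0.578.

0.578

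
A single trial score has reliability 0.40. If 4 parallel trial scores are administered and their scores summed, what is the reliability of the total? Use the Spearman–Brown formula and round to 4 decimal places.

0.7273

ρ_k = kρ / (1 + (k−1)ρ) = 4·0.40 / (1 + 3·0.40) = 1.600 / 2.200 = 0.7273.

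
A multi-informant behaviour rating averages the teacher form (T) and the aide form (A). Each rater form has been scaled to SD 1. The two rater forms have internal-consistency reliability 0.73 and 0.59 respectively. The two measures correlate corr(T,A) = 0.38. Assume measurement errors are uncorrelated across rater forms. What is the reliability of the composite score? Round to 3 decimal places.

0.754

Var(T+A) = 2 + 2·[0.38] = 2 + 0.76 = 2.76.
With uncorrelated errors the cross-covariances are all true-score covariance, so they carry over unchanged; only the diagonal terms shrink to ρᵢσᵢ².
True-score variance = [0.73 + 0.59] + 0.76 = 1.32 + 0.76 = 2.08.
Reliability = 2.08 / 2.76 = 0.754.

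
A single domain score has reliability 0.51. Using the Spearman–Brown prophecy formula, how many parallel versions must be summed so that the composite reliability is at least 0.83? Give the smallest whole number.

k ≥ ρ*(1−ρ₁)/(ρ₁(1−ρ*)) = 0.83·0.49 / (0.51·0.17) = 4.691.
Smallest integer k = 5.

5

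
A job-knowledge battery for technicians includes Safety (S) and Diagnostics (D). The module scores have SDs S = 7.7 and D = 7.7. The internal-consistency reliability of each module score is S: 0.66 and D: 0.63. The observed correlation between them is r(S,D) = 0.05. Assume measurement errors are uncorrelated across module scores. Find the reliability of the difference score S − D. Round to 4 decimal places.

Var(S−D) = 7.7² + 7.7² − 2·7.7·7.7·0.05 = 118.58 − 5.929 = 112.651.
Under uncorrelated errors the observed covariances equal the true-score covariances, so only the own-variance terms attenuate.
True-score variance = [7.7²·0.66 + 7.7²·0.63] − 5.929 = 76.4841 − 5.929 = 70.5551.
Reliability = 70.5551 / 112.651 = 0.6263.

0.6263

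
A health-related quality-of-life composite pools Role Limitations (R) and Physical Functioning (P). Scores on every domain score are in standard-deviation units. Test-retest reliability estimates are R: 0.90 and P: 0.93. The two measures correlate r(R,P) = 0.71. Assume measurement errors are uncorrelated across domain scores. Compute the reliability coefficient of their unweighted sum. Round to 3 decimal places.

0.950

Var(R+P) = 2 + 2·[0.71] = 2 + 1.42 = 3.42.
With uncorrelated errors the cross-covariances are all true-score covariance, so they carry over unchanged; only the diagonal terms shrink to ρᵢσᵢ².
True-score variance = [0.90 + 0.93] + 1.42 = 1.83 + 1.42 = 3.25.
Reliability = 3.25 / 3.42 = 0.950.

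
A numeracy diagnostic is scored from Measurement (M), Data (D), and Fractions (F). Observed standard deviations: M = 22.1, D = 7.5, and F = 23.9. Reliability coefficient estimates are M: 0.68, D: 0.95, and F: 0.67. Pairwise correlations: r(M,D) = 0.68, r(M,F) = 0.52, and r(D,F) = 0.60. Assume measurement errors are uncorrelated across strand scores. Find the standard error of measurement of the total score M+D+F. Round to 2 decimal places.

18.64

Var(total) = 1115.87 + 989.838 = 2105.71.
True-score variance = 768.267 + 989.838 = 1758.1, so reliability = 0.8349.
Error variance = 2105.71 − 1758.1 = 347.603; SEM = √347.603 = 18.64.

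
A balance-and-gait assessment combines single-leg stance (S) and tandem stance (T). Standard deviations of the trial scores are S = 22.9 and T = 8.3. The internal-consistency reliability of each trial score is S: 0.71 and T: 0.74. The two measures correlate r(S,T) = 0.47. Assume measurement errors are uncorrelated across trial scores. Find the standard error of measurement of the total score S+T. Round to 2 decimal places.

Var(total) = 593.3 + 178.666 = 771.966.
True-score variance = 423.31 + 178.666 = 601.976, so reliability = 0.7798.
Error variance = 771.966 − 601.976 = 169.99; SEM = √169.99 = 13.04.

13.04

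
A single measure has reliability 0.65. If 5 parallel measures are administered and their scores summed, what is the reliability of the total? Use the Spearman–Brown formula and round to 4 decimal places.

ρ_k = kρ / (1 + (k−1)ρ) = 5·0.65 / (1 + 4·0.65) = 3.250 / 3.600 = 0.9028.

0.9028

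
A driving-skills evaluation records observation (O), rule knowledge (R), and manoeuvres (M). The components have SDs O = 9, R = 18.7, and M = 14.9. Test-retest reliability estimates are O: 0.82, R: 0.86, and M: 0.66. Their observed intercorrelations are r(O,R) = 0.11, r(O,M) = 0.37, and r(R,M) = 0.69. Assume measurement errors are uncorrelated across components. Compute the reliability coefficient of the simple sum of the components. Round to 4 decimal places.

0.8815

Var(O+R+M) = 9² + 18.7² + 14.9² + 2·[9·18.7·0.11 + 9·14.9·0.37 + 18.7·14.9·0.69] = 652.7 + 520.769 = 1173.47.
Under uncorrelated errors the observed covariances equal the true-score covariances, so only the own-variance terms attenuate.
True-score variance = [9²·0.82 + 18.7²·0.86 + 14.9²·0.66] + 520.769 = 513.68 + 520.769 = 1034.45.
Reliability = 1034.45 / 1173.47 = 0.8815.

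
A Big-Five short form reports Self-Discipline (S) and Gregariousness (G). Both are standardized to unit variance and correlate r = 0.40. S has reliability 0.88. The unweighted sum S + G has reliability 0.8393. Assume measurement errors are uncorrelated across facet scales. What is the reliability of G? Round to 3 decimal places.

Var(S+G) = 2 + 2·0.40 = 2.800.
True-score variance = ρ_S + ρ_G + 2·0.40, so 0.8393 = (0.88 + ρ_G + 0.80) / 2.800.
ρ_G = 0.8393·2.800 − 0.88 − 0.80 = 0.670.

0.670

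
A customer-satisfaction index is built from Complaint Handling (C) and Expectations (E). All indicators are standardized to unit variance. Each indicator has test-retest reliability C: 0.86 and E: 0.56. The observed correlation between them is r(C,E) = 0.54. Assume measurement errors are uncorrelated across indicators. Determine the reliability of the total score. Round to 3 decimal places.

0.812

Var(C+E) = 2 + 2·[0.54] = 2 + 1.08 = 3.08.
Under uncorrelated errors the observed covariances equal the true-score covariances, so only the own-variance terms attenuate.
True-score variance = [0.86 + 0.56] + 1.08 = 1.42 + 1.08 = 2.5.
Reliability = 2.5 / 3.08 = 0.812.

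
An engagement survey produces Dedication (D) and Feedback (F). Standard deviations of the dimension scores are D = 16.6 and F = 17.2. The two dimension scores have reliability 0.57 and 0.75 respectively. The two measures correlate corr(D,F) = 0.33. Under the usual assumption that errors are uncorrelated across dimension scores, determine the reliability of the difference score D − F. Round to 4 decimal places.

Var(D−F) = 16.6² + 17.2² − 2·16.6·17.2·0.33 = 571.4 − 188.443 = 382.957.
With uncorrelated errors the cross-covariances are all true-score covariance, so they carry over unchanged; only the diagonal terms shrink to ρᵢσᵢ².
True-score variance = [16.6²·0.57 + 17.2²·0.75] − 188.443 = 378.949 − 188.443 = 190.506.
Reliability = 190.506 / 382.957 = 0.4975.

0.4975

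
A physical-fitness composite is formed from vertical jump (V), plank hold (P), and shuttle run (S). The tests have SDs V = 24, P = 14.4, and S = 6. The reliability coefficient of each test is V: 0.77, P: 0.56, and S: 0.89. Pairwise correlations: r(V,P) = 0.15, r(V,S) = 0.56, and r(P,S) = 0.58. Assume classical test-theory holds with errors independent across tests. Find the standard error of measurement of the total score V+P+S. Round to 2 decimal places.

Var(total) = 819.36 + 365.184 = 1184.54.
True-score variance = 591.682 + 365.184 = 956.866, so reliability = 0.8078.
Error variance = 1184.54 − 956.866 = 227.678; SEM = √227.678 = 15.09.

15.09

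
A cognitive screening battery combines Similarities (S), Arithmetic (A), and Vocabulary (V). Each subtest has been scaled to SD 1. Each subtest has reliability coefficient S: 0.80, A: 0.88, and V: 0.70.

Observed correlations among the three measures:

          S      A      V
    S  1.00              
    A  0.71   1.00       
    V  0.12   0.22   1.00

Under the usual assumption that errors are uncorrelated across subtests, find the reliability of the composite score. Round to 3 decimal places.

0.878

Var(S+A+V) = 3 + 2·[0.71 + 0.12 + 0.22] = 3 + 2.1 = 5.1.
Under uncorrelated errors the observed covariances equal the true-score covariances, so only the own-variance terms attenuate.
True-score variance = [0.80 + 0.88 + 0.70] + 2.1 = 2.38 + 2.1 = 4.48.
Reliability = 4.48 / 5.1 = 0.878.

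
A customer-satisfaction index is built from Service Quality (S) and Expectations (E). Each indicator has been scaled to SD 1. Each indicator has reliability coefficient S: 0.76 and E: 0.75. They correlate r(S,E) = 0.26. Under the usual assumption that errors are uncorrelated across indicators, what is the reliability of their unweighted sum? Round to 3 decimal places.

Var(S+E) = 2 + 2·[0.26] = 2 + 0.52 = 2.52.
Because errors are independent across components, Cov(Tᵢ,Tⱼ) = Cov(Xᵢ,Xⱼ); the off-diagonal part of the true-score variance is the same as above.
True-score variance = [0.76 + 0.75] + 0.52 = 1.51 + 0.52 = 2.03.
Reliability = 2.03 / 2.52 = 0.806.

0.806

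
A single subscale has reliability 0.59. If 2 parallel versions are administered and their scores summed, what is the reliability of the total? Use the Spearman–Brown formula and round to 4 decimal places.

ρ_k = kρ / (1 + (k−1)ρ) = 2·0.59 / (1 + 1·0.59) = 1.180 / 1.590 = 0.7421.

0.7421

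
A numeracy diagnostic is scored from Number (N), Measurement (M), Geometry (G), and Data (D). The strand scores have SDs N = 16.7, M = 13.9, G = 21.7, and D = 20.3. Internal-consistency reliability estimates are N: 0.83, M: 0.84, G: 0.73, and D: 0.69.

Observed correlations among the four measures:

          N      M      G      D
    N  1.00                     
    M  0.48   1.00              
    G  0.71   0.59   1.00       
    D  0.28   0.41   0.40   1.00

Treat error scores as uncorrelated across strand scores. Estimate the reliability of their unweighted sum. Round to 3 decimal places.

0.897

Var(N+M+G+D) = 16.7² + 13.9² + 21.7² + 20.3² + 2·[16.7·13.9·0.48 + 16.7·21.7·0.71 + 16.7·20.3·0.28 + 13.9·21.7·0.59 + 13.9·20.3·0.41 + 21.7·20.3·0.40] = 1355.08 + 1866.99 = 3222.07.
Under uncorrelated errors the observed covariances equal the true-score covariances, so only the own-variance terms attenuate.
True-score variance = [16.7²·0.83 + 13.9²·0.84 + 21.7²·0.73 + 20.3²·0.69] + 1866.99 = 1021.87 + 1866.99 = 2888.86.
Reliability = 2888.86 / 3222.07 = 0.897.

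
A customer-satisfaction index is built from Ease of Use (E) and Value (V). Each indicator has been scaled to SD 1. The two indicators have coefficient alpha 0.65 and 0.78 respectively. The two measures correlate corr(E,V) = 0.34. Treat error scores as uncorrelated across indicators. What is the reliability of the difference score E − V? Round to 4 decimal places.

Var(E−V) = 1 + 1 − 2·0.34 = 2 − 0.68 = 1.32.
Because errors are independent across components, Cov(Tᵢ,Tⱼ) = Cov(Xᵢ,Xⱼ); the off-diagonal part of the true-score variance is the same as above.
True-score variance = [0.65 + 0.78] − 0.68 = 1.43 − 0.68 = 0.75.
Reliability = 0.75 / 1.32 = 0.5682.

0.5682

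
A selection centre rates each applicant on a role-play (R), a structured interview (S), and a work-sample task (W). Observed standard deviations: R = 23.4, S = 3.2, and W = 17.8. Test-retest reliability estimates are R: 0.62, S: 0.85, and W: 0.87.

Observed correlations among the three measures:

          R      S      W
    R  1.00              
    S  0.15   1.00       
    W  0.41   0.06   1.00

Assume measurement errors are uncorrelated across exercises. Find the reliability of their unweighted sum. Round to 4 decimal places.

0.7986

Var(R+S+W) = 23.4² + 3.2² + 17.8² + 2·[23.4·3.2·0.15 + 23.4·17.8·0.41 + 3.2·17.8·0.06] = 874.64 + 370.846 = 1245.49.
With uncorrelated errors the cross-covariances are all true-score covariance, so they carry over unchanged; only the diagonal terms shrink to ρᵢσᵢ².
True-score variance = [23.4²·0.62 + 3.2²·0.85 + 17.8²·0.87] + 370.846 = 623.842 + 370.846 = 994.688.
Reliability = 994.688 / 1245.49 = 0.7986.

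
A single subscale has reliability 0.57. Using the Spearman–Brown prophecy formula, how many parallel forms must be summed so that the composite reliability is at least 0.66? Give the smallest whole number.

2

k ≥ ρ*(1−ρ₁)/(ρ₁(1−ρ*)) = 0.66·0.43 / (0.57·0.34) = 1.464.
Smallest integer k = 2.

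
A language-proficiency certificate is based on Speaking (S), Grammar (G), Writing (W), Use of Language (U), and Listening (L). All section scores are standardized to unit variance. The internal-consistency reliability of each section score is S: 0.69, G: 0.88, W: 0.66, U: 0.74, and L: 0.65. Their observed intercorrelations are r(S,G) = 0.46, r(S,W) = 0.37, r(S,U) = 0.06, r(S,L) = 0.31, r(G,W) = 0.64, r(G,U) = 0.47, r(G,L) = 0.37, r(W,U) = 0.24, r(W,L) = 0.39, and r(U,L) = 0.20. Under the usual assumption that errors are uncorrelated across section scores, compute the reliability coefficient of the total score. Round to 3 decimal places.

Var(S+G+W+U+L) = 5 + 2·[0.46 + 0.37 + 0.06 + 0.31 + 0.64 + 0.47 + 0.37 + 0.24 + 0.39 + 0.20] = 5 + 7.02 = 12.02.
With uncorrelated errors the cross-covariances are all true-score covariance, so they carry over unchanged; only the diagonal terms shrink to ρᵢσᵢ².
True-score variance = [0.69 + 0.88 + 0.66 + 0.74 + 0.65] + 7.02 = 3.62 + 7.02 = 10.64.
Reliability = 10.64 / 12.02 = 0.885.

0.885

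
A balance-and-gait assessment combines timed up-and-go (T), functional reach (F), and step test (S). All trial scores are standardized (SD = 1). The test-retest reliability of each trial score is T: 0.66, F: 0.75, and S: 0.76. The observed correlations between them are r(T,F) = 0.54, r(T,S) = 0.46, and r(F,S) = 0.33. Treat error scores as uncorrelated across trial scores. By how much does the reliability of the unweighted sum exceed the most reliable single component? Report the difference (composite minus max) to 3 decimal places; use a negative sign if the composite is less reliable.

Var(sum) = 3 + 2.66 = 5.66; true-score variance = 2.17 + 2.66 = 4.83; composite reliability = 0.8534.
Max component reliability = 0.7600.
Difference = 0.8534 − 0.7600 = 0.093.

0.093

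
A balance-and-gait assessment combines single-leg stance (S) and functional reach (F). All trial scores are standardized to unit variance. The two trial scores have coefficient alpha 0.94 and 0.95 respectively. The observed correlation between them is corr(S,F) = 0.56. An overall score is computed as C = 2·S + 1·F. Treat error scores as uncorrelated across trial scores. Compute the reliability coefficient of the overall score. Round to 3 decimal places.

Var(C) = 2² + 1 + 2·[2·0.56] = 5 + 2.24 = 7.24.
With uncorrelated errors the cross-covariances are all true-score covariance, so they carry over unchanged; only the diagonal terms shrink to ρᵢσᵢ².
True-score variance = [2²·0.94 + 0.95] + 2.24 = 4.71 + 2.24 = 6.95.
Reliability = 6.95 / 7.24 = 0.960.

0.960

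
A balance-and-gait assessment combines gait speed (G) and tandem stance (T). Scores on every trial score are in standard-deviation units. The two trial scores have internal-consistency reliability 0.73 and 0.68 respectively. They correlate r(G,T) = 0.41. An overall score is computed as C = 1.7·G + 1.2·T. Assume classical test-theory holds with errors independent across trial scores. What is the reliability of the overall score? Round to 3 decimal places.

Var(C) = 1.7² + 1.2² + 2·[2.04·0.41] = 4.33 + 1.6728 = 6.0028.
Because errors are independent across components, Cov(Tᵢ,Tⱼ) = Cov(Xᵢ,Xⱼ); the off-diagonal part of the true-score variance is the same as above.
True-score variance = [1.7²·0.73 + 1.2²·0.68] + 1.6728 = 3.0889 + 1.6728 = 4.7617.
Reliability = 4.7617 / 6.0028 = 0.793.

0.793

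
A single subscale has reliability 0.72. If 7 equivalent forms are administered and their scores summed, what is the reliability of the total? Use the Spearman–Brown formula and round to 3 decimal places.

0.947

ρ_k = kρ / (1 + (k−1)ρ) = 7·0.72 / (1 + 6·0.72) = 5.040 / 5.320 = 0.947.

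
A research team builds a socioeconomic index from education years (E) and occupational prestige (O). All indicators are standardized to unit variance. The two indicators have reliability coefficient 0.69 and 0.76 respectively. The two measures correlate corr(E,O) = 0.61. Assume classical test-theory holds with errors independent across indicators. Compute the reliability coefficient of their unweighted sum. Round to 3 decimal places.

0.829

Var(E+O) = 2 + 2·[0.61] = 2 + 1.22 = 3.22.
Because errors are independent across components, Cov(Tᵢ,Tⱼ) = Cov(Xᵢ,Xⱼ); the off-diagonal part of the true-score variance is the same as above.
True-score variance = [0.69 + 0.76] + 1.22 = 1.45 + 1.22 = 2.67.
Reliability = 2.67 / 3.22 = 0.829.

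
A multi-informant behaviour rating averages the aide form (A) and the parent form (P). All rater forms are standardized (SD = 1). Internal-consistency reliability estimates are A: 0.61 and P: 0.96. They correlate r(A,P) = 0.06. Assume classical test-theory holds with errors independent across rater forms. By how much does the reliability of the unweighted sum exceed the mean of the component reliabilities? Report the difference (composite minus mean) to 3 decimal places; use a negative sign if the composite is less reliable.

0.012

Var(sum) = 2 + 0.12 = 2.12; true-score variance = 1.57 + 0.12 = 1.69; composite reliability = 0.7972.
Mean component reliability = 0.7850.
Difference = 0.7972 − 0.7850 = 0.012.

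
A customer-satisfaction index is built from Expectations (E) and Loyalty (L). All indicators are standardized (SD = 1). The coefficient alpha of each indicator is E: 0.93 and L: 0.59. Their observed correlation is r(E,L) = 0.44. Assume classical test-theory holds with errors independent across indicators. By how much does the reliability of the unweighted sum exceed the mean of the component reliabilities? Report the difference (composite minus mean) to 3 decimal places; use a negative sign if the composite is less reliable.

Var(sum) = 2 + 0.88 = 2.88; true-score variance = 1.52 + 0.88 = 2.4; composite reliability = 0.8333.
Mean component reliability = 0.7600.
Difference = 0.8333 − 0.7600 = 0.073.

0.073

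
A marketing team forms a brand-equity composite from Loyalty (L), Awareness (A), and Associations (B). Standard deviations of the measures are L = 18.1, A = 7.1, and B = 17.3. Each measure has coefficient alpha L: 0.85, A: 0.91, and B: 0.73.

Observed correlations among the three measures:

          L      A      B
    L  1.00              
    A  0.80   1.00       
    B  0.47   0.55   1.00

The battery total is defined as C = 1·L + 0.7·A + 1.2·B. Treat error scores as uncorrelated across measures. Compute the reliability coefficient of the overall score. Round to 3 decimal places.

0.880

Var(C) = 18.1² + 0.7²·7.1² + 1.2²·17.3² + 2·[0.7·18.1·7.1·0.80 + 1.2·18.1·17.3·0.47 + 0.84·7.1·17.3·0.55] = 783.289 + 610.637 = 1393.93.
With uncorrelated errors the cross-covariances are all true-score covariance, so they carry over unchanged; only the diagonal terms shrink to ρᵢσᵢ².
True-score variance = [18.1²·0.85 + 0.7²·7.1²·0.91 + 1.2²·17.3²·0.73] + 610.637 = 615.56 + 610.637 = 1226.2.
Reliability = 1226.2 / 1393.93 = 0.880.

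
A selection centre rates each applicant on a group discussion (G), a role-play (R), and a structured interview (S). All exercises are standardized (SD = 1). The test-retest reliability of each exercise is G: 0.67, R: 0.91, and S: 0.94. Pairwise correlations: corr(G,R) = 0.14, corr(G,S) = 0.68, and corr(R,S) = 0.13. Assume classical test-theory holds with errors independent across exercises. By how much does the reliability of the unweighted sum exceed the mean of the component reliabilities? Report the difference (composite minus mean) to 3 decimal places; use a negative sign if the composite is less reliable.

Var(sum) = 3 + 1.9 = 4.9; true-score variance = 2.52 + 1.9 = 4.42; composite reliability = 0.9020.
Mean component reliability = 0.8400.
Difference = 0.9020 − 0.8400 = 0.062.

0.062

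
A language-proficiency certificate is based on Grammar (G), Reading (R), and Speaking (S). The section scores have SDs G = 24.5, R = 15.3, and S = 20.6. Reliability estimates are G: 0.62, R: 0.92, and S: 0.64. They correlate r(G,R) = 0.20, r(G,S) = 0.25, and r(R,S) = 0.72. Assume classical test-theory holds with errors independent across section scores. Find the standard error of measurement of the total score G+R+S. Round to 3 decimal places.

19.990

Var(total) = 1258.7 + 856.149 = 2114.85.
True-score variance = 859.108 + 856.149 = 1715.26, so reliability = 0.8111.
Error variance = 2114.85 − 1715.26 = 399.592; SEM = √399.592 = 19.990.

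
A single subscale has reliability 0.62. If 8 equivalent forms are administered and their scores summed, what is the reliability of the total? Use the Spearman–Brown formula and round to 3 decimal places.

ρ_k = kρ / (1 + (k−1)ρ) = 8·0.62 / (1 + 7·0.62) = 4.960 / 5.340 = 0.929.

0.929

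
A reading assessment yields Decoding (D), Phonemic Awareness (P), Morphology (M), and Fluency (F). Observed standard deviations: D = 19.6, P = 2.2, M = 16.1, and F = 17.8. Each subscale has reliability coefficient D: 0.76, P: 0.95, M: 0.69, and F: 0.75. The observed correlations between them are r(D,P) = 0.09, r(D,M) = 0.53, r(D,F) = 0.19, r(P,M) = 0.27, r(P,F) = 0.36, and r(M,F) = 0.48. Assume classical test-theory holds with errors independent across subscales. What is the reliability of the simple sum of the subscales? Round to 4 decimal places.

Var(D+P+M+F) = 19.6² + 2.2² + 16.1² + 17.8² + 2·[19.6·2.2·0.09 + 19.6·16.1·0.53 + 19.6·17.8·0.19 + 2.2·16.1·0.27 + 2.2·17.8·0.36 + 16.1·17.8·0.48] = 965.05 + 797.268 = 1762.32.
Under uncorrelated errors the observed covariances equal the true-score covariances, so only the own-variance terms attenuate.
True-score variance = [19.6²·0.76 + 2.2²·0.95 + 16.1²·0.69 + 17.8²·0.75] + 797.268 = 713.045 + 797.268 = 1510.31.
Reliability = 1510.31 / 1762.32 = 0.8570.

0.8570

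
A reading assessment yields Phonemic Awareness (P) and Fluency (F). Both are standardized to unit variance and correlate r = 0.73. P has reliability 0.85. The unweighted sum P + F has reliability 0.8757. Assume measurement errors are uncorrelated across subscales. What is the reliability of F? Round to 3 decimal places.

0.720

Var(P+F) = 2 + 2·0.73 = 3.460.
True-score variance = ρ_P + ρ_F + 2·0.73, so 0.8757 = (0.85 + ρ_F + 1.46) / 3.460.
ρ_F = 0.8757·3.460 − 0.85 − 1.46 = 0.720.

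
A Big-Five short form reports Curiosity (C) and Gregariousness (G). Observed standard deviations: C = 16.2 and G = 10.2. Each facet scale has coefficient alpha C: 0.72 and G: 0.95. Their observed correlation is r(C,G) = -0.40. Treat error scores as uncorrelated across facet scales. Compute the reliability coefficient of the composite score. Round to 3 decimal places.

0.664

Var(C+G) = 16.2² + 10.2² + 2·[16.2·10.2·(-0.40)] = 366.48 − 132.192 = 234.288.
With uncorrelated errors the cross-covariances are all true-score covariance, so they carry over unchanged; only the diagonal terms shrink to ρᵢσᵢ².
True-score variance = [16.2²·0.72 + 10.2²·0.95] − 132.192 = 287.795 − 132.192 = 155.603.
Reliability = 155.603 / 234.288 = 0.664.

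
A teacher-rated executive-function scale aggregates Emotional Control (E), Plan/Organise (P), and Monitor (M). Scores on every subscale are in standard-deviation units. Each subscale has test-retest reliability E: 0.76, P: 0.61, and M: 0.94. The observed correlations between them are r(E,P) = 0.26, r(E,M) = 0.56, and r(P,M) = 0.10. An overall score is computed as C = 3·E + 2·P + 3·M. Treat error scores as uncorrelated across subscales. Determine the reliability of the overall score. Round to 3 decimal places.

0.883

Var(C) = 3² + 2² + 3² + 2·[6·0.26 + 9·0.56 + 6·0.10] = 22 + 14.4 = 36.4.
With uncorrelated errors the cross-covariances are all true-score covariance, so they carry over unchanged; only the diagonal terms shrink to ρᵢσᵢ².
True-score variance = [3²·0.76 + 2²·0.61 + 3²·0.94] + 14.4 = 17.74 + 14.4 = 32.14.
Reliability = 32.14 / 36.4 = 0.883.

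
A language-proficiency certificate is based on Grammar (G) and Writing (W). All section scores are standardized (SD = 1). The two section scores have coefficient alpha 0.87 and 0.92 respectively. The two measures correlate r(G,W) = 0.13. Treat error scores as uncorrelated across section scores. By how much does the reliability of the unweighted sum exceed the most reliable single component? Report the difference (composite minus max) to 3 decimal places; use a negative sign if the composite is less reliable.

-0.013

Var(sum) = 2 + 0.26 = 2.26; true-score variance = 1.79 + 0.26 = 2.05; composite reliability = 0.9071.
Max component reliability = 0.9200.
Difference = 0.9071 − 0.9200 = -0.013.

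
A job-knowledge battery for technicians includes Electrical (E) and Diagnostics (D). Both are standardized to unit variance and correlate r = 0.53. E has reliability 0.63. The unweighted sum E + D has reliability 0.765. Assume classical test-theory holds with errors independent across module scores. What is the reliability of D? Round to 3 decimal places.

Var(E+D) = 2 + 2·0.53 = 3.060.
True-score variance = ρ_E + ρ_D + 2·0.53, so 0.765 = (0.63 + ρ_D + 1.06) / 3.060.
ρ_D = 0.765·3.060 − 0.63 − 1.06 = 0.651.

0.651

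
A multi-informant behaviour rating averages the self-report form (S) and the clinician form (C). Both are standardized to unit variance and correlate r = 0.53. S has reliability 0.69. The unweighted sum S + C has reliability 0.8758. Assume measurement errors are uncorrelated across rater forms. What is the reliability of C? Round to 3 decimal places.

Var(S+C) = 2 + 2·0.53 = 3.060.
True-score variance = ρ_S + ρ_C + 2·0.53, so 0.8758 = (0.69 + ρ_C + 1.06) / 3.060.
ρ_C = 0.8758·3.060 − 0.69 − 1.06 = 0.930.

0.930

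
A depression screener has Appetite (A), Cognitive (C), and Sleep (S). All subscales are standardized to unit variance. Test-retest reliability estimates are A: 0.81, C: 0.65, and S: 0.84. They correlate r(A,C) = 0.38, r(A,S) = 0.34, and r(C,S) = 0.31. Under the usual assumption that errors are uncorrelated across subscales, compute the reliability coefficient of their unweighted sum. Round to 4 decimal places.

0.8617

Var(A+C+S) = 3 + 2·[0.38 + 0.34 + 0.31] = 3 + 2.06 = 5.06.
Under uncorrelated errors the observed covariances equal the true-score covariances, so only the own-variance terms attenuate.
True-score variance = [0.81 + 0.65 + 0.84] + 2.06 = 2.3 + 2.06 = 4.36.
Reliability = 4.36 / 5.06 = 0.8617.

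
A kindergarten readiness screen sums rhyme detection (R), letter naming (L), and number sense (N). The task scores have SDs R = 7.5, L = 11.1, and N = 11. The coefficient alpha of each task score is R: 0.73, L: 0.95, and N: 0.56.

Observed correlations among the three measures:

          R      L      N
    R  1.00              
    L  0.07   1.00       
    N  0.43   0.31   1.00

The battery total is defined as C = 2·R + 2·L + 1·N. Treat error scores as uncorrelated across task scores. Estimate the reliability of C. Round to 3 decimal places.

Var(C) = 2²·7.5² + 2²·11.1² + 11² + 2·[4·7.5·11.1·0.07 + 2·7.5·11·0.43 + 2·11.1·11·0.31] = 838.84 + 339.924 = 1178.76.
Under uncorrelated errors the observed covariances equal the true-score covariances, so only the own-variance terms attenuate.
True-score variance = [2²·7.5²·0.73 + 2²·11.1²·0.95 + 11²·0.56] + 339.924 = 700.208 + 339.924 = 1040.13.
Reliability = 1040.13 / 1178.76 = 0.882.

0.882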